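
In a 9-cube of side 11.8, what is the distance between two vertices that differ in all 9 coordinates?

The space diagonal of an n-cube of side s is s√n. Here 11.8·√9 = 35.4.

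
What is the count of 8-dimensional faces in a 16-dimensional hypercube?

An n-cube has C(n,k)·2^(n-k) k-faces. Here C(16,8)·2^8 = 12870·256 = 3294720.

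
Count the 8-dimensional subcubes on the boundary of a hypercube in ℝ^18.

Choose 8 of 18 axes to span the face (C(18,8) = 43758 ways), then fix each of the remaining 10 coordinates at one of its two extreme values (2^10 = 1024 ways): 43758·1024 = 44808192.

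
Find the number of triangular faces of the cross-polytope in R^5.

An n-cross-polytope has 2^(k+1)·C(n,k+1) k-faces. Here 2^3·C(5,3) = 8·10 = 80.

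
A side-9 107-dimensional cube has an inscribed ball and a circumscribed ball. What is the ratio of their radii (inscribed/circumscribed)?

For an n-cube of any side s, the inradius is s/2 and the circumradius is s√n/2, so the ratio is 1/√107 ≈ 0.0966736.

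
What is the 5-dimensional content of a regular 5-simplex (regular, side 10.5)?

V = (10.5^5 / 5!) · √((5+1) / 2^5) ≈ 460.538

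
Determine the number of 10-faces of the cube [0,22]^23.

Choose 10 of 23 axes to span the face (C(23,10) = 1144066 ways), then fix each of the remaining 13 coordinates at one of its two extreme values (2^13 = 8192 ways): 1144066·8192 = 9372188672.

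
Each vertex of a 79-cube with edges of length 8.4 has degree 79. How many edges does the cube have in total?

Number of 1-faces = C(79,1)·2^(79-1) = 79·302231454903657293676544 = 23876284937388926200446976.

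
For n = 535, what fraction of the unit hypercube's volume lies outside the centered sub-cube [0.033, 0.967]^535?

The inner cube has side 1-2·0.033 = 0.934 and volume (0.934)^535 ≈ 1.366e-16, so the shell holds 1 - 1.366e-16 of the volume.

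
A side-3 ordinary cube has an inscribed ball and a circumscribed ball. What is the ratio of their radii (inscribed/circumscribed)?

Ratio = (s/2)/(s√3/2) = 3^(-1/2) ≈ 0.57735.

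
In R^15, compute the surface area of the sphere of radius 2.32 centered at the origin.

S_15(2.32) = 2·π^(15/2)·(2.32)^14 / Γ(15/2) ≈ 748778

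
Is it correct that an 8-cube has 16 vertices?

False. The 8-cube has 2^8 = 256 vertices.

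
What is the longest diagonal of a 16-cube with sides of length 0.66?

||(0.66,0.66,...,0.66)|| = √(16)·0.66 = 2.64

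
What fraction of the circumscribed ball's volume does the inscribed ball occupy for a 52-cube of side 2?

The radii are 2/2 and 2√52/2, so the volume ratio is (1/√52)^52 = 52^{-52/2} ≈ 2.42054e-45.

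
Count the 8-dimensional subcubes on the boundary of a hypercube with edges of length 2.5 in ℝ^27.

An n-cube has C(n,k)·2^(n-k) k-faces. Here C(27,8)·2^19 = 2220075·524288 = 1163958681600.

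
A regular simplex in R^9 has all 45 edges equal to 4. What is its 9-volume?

For a regular n-simplex with edge a, V = (a^n / n!)·√((n+1)/2^n). With a=4, n=9: V ≈ 0.100958.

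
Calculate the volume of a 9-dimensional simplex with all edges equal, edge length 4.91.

V_9 = √(10) · 4.91^9 / (9! · 2^(9/2)) ≈ 0.638757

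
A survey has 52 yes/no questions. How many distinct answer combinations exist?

An n-cube has 2^n vertices; for n = 52 that is 2^52 = 4503599627370496.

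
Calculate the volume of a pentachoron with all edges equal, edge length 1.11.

V_4 = √(5) · 1.11^4 / (4! · 2^(4/2)) ≈ 0.0353595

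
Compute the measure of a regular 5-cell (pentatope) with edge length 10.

V_4 = √(5) · 10^4 / (4! · 2^(4/2)) ≈ 232.924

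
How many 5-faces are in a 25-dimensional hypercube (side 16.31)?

Number of 5-faces = C(25,5) · 2^(25-5) = 53130 · 1048576 = 55710842880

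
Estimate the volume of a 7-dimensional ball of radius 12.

The n-ball volume is π^(n/2)·r^n/Γ(n/2+1). With n=7, r=12: V = 191102976·π^3/35 ≈ 1.69297e+08.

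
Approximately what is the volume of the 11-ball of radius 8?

The n-ball volume is π^(n/2)·r^n/Γ(n/2+1). With n=11, r=8: V = 549755813888·π^5/10395 ≈ 1.61843e+10.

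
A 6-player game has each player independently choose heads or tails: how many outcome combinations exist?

Each vertex is a binary string of length 6, so there are 2^6 = 64.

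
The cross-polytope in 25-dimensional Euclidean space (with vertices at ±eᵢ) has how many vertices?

The 25-dimensional cross-polytope has 2n = 2·25 = 50 vertices.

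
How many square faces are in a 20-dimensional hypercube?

An n-cube has C(n,k)·2^(n-k) k-faces. Here C(20,2)·2^18 = 190·262144 = 49807360.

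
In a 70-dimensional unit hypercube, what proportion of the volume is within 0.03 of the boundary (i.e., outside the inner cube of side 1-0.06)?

The inner cube has side 1-2·0.03 = 0.94 and volume (0.94)^70 ≈ 0.01315, so the shell holds 0.986849 of the volume.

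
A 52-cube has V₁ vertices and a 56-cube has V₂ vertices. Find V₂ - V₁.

V₁ = 2^52 = 4503599627370496. V₂ = 2^56 = 72057594037927936. V₂ - V₁ = 67553994410557440.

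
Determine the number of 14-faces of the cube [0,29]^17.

An n-cube has C(n,k)·2^(n-k) k-faces. Here C(17,14)·2^3 = 680·8 = 5440.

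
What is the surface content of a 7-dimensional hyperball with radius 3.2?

|∂B_7(3.2)| ≈ 35512.3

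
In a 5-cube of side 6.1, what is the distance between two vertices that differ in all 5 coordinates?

The space diagonal of an n-cube of side s is s√n. Here 6.1·√5 ≈ 13.64.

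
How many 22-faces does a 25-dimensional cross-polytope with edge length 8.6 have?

An n-cross-polytope has 2^(k+1)·C(n,k+1) k-faces. Here 2^23·C(25,23) = 8388608·300 = 2516582400.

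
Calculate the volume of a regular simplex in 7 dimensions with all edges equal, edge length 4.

For a regular n-simplex with edge a, V = (a^n / n!)·√((n+1)/2^n). With a=4, n=7: V ≈ 0.812698.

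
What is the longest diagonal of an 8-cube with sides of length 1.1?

Diagonal = √8 · 1.1 ≈ 3.11127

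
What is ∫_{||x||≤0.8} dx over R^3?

The n-ball volume is π^(n/2)·r^n/Γ(n/2+1). With n=3, r=0.8: V ≈ 2.14466.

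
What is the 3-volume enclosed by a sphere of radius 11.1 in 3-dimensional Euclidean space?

Volume = π^{3/2}·(11.1)^3/Γ(5/2) ≈ 5728.72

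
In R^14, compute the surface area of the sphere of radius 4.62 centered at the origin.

S_14(4.62) = 2·π^(14/2)·(4.62)^13 / Γ(14/2) ≈ 3.66515e+09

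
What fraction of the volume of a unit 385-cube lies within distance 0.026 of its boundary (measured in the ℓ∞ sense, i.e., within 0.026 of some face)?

1 - (1 - 2·0.026)^385 = 1 - 0.948^385 ≈ 0.9999999988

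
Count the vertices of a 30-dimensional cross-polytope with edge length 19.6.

An n-cross-polytope has 2n vertices; here n = 30, giving 60.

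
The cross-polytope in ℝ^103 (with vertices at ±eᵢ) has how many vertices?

The vertices are ±e_1, ..., ±e_103, so there are 2·103 = 206.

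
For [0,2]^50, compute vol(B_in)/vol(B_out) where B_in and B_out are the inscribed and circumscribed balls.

V_in/V_out = n^(-n/2) = 50^(-50/2) ≈ 3.35544e-43.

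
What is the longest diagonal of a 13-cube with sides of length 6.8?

Diagonal = √13 · 6.8 ≈ 24.5177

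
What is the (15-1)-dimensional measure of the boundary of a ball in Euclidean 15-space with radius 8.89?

S = n·V_n(r)/r = 15·V_15(8.89)/8.89 (volume-to-surface relation), giving 1.10191e+14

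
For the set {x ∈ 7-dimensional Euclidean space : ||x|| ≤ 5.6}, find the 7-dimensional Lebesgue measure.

The n-ball volume is π^(n/2)·r^n/Γ(n/2+1). With n=7, r=5.6: V ≈ 816012.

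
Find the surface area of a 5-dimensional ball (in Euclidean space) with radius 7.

S = n·V_n(r)/r = 5·V_5(7)/7 (volume-to-surface relation), giving 19208·π^2/3 ≈ 63191.8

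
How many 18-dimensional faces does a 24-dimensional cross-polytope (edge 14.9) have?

Number of 18-faces = 2^(18+1) · C(24,18+1) = 524288 · 42504 = 22284337152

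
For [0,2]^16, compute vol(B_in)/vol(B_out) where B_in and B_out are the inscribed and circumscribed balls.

Volume scales as r^n, and r_in/r_out = 1/√16, giving (1/√16)^16 ≈ 2.32831e-10.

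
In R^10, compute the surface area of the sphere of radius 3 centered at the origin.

S = n·V_n(r)/r = 10·V_10(3)/3 (volume-to-surface relation), giving 6561·π^5/4 ≈ 501949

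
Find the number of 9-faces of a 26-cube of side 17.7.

An n-cube has C(n,k)·2^(n-k) k-faces. Here C(26,9)·2^17 = 3124550·131072 = 409541017600.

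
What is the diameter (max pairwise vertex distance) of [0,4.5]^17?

Diagonal = √17 · 4.5 ≈ 18.554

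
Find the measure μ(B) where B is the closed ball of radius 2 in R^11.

V_11(2) = π^(11/2) · (2)^11 / Γ(11/2 + 1) = 131072·π^5/10395 ≈ 3858.64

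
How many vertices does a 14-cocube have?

Each 0-face is the convex hull of 1 vertex, one chosen as ±e_i from each of 1 distinct axis: 2^1·C(14,1) = 28.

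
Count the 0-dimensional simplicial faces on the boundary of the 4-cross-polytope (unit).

Number of 0-faces = 2^(0+1) · C(4,0+1) = 2 · 4 = 8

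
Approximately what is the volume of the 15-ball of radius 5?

V_15(5) = π^(15/2) · (5)^15 / Γ(15/2 + 1) = 312500000000·π^7/81081 ≈ 1.16407e+10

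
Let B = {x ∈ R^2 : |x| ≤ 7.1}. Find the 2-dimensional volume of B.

The n-ball volume is π^(n/2)·r^n/Γ(n/2+1). With n=2, r=7.1: V ≈ 158.368.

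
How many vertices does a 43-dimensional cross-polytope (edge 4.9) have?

An n-cross-polytope has 2n vertices; here n = 43, giving 86.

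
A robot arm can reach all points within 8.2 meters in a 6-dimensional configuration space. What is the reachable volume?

Volume = π^{6/2}·(8.2)^6/Γ(4) ≈ 1.57102e+06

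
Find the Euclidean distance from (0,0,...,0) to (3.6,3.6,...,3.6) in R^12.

The space diagonal of an n-cube of side s is s√n. Here 3.6·√12 ≈ 12.4708.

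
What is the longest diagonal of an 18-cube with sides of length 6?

||(6,6,...,6)|| = √(18)·6 ≈ 25.4558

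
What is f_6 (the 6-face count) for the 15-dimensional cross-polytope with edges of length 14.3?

Each 6-face is the convex hull of 7 vertices, one chosen as ±e_i from each of 7 distinct axes: 2^7·C(15,7) = 823680.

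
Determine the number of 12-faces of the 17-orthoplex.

Number of 12-faces = 2^(12+1) · C(17,12+1) = 8192 · 2380 = 19496960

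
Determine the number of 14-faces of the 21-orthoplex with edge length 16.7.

An n-cross-polytope has 2^(k+1)·C(n,k+1) k-faces. Here 2^15·C(21,15) = 32768·54264 = 1778122752.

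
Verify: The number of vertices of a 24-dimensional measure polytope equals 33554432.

False. The 24-cube has 2^24 = 16777216 vertices.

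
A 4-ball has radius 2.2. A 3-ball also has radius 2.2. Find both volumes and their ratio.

V_4(2.2) ≈ 115.601. V_3(2.2) ≈ 44.6022. Ratio V_4/V_3 ≈ 2.592.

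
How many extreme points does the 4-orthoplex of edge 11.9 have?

An n-cross-polytope has 2n vertices; here n = 4, giving 8.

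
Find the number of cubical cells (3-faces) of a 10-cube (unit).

Choose 3 of 10 axes to span the face (C(10,3) = 120 ways), then fix each of the remaining 7 coordinates at one of its two extreme values (2^7 = 128 ways): 120·128 = 15360.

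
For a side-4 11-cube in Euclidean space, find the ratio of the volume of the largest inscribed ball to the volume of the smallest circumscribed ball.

V_in / V_out = (r_in/r_out)^11 = (1/√11)^11 = 11^(-11/2) ≈ 1.87215e-06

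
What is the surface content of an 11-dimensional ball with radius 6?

|∂B_11(6)| = 143327232·π^5/35 ≈ 1.25317e+09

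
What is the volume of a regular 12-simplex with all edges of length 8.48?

V_12 = √(13) · 8.48^12 / (12! · 2^(12/2)) ≈ 16.2632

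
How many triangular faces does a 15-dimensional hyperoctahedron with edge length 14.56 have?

Number of 2-faces = 2^(2+1) · C(15,2+1) = 8 · 455 = 3640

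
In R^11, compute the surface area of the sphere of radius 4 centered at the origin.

|∂B_11(4)| = 67108864·π^5/945 ≈ 2.17319e+07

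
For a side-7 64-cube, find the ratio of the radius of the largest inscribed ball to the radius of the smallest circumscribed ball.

For an n-cube of any side s, the inradius is s/2 and the circumradius is s√n/2, so the ratio is 1/√64 ≈ 0.125.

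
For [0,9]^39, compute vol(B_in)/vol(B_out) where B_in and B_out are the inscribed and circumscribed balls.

Volume scales as r^n, and r_in/r_out = 1/√39, giving (1/√39)^39 ≈ 9.42411e-32.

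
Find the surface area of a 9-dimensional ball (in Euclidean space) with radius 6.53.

|∂B_9(6.53)| ≈ 9.81444e+07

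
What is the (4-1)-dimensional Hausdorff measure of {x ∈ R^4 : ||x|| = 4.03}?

The surface area of an n-ball is 2π^(n/2) r^(n-1) / Γ(n/2). For n=4, r=4.03: 1291.95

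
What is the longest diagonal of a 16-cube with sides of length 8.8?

The space diagonal of an n-cube of side s is s√n. Here 8.8·√16 = 35.2.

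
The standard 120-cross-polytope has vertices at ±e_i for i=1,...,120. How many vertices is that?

An n-cross-polytope has 2n vertices; here n = 120, giving 240.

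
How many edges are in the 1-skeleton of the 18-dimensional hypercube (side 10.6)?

Number of 1-faces = C(18,1)·2^(18-1) = 18·131072 = 2359296.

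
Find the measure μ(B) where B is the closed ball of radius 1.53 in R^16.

The n-ball volume is π^(n/2)·r^n/Γ(n/2+1). With n=16, r=1.53: V ≈ 212.198.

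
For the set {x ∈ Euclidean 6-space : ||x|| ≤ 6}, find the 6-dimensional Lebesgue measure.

V = 7776·π^3 ≈ 241105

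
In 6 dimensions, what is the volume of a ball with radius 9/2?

V_6(9/2) = π^(6/2) · (9/2)^6 / Γ(6/2 + 1) = 177147·π^3/128 ≈ 42911.5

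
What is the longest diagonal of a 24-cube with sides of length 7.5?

d = √(7.5² + 7.5² + ... + 7.5²) [24 terms] = √(24·7.5²) = 7.5√24 ≈ 36.7423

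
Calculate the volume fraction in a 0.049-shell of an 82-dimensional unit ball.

V(inner)/V(outer) = ((1-0.049)/1)^82 ≈ 0.01625, so the shell fraction is 0.983752.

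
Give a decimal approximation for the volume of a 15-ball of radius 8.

Volume = π^{15/2}·(8)^15/Γ(17/2) = 9007199254740992·π^7/2027025 ≈ 1.34208e+13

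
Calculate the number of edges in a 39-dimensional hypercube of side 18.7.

Number of 1-faces = C(39,1)·2^(39-1) = 39·274877906944 = 10720238370816.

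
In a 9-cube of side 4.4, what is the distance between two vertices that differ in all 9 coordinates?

d = √(4.4² + 4.4² + ... + 4.4²) [9 terms] = √(9·4.4²) = 4.4√9 = 13.2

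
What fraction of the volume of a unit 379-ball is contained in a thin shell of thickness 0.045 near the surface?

1 - (1-0.045)^379 ≈ 0.9999999736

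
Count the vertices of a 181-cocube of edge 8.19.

Number of vertices = 2n = 362.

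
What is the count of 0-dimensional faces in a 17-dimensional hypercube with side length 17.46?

Choose 0 of 17 axes to span the face (C(17,0) = 1 way), then fix each of the remaining 17 coordinates at one of its two extreme values (2^17 = 131072 ways): 1·131072 = 131072.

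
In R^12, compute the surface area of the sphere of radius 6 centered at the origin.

S = n·V_n(r)/r = 12·V_12(6)/6 (volume-to-surface relation), giving 30233088·π^6/5 ≈ 5.81315e+09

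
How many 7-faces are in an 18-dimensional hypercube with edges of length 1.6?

Number of 7-faces = C(18,7) · 2^(18-7) = 31824 · 2048 = 65175552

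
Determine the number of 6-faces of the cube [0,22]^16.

Choose 6 of 16 axes to span the face (C(16,6) = 8008 ways), then fix each of the remaining 10 coordinates at one of its two extreme values (2^10 = 1024 ways): 8008·1024 = 8200192.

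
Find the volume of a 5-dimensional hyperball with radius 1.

The n-ball volume is π^(n/2)·r^n/Γ(n/2+1). With n=5, r=1: V = 8·π^2/15 ≈ 5.26379.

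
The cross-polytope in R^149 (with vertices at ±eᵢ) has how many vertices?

The 149-dimensional cross-polytope has 2n = 2·149 = 298 vertices.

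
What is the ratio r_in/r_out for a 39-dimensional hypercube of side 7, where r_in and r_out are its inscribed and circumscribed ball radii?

r_in = 7/2 (half the side); r_out = 7√39/2 (half the diagonal). Ratio = 1/√39 ≈ 0.160128.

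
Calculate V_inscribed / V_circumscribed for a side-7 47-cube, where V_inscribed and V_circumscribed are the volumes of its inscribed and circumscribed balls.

Volume scales as r^n, and r_in/r_out = 1/√47, giving (1/√47)^47 ≈ 5.07809e-40.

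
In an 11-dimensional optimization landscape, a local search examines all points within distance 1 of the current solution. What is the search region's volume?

V = 64·π^5/10395 ≈ 1.8841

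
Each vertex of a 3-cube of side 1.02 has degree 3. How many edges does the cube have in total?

The 3-cube has n·2^(n-1) = 3·2^2 = 3·4 = 12 edges.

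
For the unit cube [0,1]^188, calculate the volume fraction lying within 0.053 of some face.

Shell fraction = 1 - (1-0.106)^188 ≈ 0.9999999993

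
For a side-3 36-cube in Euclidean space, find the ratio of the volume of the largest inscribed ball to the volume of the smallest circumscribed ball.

V_in / V_out = (r_in/r_out)^36 = (1/√36)^36 = 36^(-36/2) ≈ 9.69516e-29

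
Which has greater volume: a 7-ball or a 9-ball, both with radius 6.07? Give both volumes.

V_7(6.07) ≈ 1.4345e+06. V_9(6.07) ≈ 3.68991e+07. The 9-ball is larger.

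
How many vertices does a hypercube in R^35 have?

The 35-cube has 2^35 = 34359738368 vertices.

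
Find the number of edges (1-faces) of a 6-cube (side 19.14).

Choose 1 of 6 axes to span the face (C(6,1) = 6 ways), then fix each of the remaining 5 coordinates at one of its two extreme values (2^5 = 32 ways): 6·32 = 192.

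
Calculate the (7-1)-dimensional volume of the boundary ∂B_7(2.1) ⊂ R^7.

S = n·V_n(r)/r = 7·V_7(2.1)/2.1 (volume-to-surface relation), giving 2836.57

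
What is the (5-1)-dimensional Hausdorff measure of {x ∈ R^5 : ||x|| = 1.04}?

The surface area of an n-ball is 2π^(n/2) r^(n-1) / Γ(n/2). For n=5, r=1.04: 30.7894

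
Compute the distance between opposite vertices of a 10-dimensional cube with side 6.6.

The space diagonal of an n-cube of side s is s√n. Here 6.6·√10 ≈ 20.871.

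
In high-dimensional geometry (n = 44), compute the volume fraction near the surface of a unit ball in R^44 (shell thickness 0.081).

1 - (1-0.081)^44 ≈ 0.975685 ≈ 97.57%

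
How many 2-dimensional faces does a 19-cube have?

Number of 2-faces = C(19,2) · 2^(19-2) = 171 · 131072 = 22413312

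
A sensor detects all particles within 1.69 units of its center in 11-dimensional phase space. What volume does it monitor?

V_11(1.69) = π^(11/2) · (1.69)^11 / Γ(11/2 + 1) ≈ 605.144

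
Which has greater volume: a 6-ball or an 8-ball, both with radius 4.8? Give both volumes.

V_6(4.8) ≈ 63204.2. V_8(4.8) ≈ 1.14372e+06. The 8-ball is larger.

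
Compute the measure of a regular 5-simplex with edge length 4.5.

V_5 = √(6) · 4.5^5 / (5! · 2^(5/2)) ≈ 6.65859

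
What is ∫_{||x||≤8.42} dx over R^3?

Volume = π^{3/2}·(8.42)^3/Γ(5/2) ≈ 2500.49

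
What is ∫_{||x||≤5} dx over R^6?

Volume = π^{6/2}·(5)^6/Γ(4) = 15625·π^3/6 ≈ 80745.5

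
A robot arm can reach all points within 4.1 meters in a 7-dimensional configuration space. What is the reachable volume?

Volume = π^{7/2}·(4.1)^7/Γ(9/2) ≈ 92016.8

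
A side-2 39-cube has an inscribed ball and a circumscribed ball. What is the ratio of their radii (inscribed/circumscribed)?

For an n-cube of any side s, the inradius is s/2 and the circumradius is s√n/2, so the ratio is 1/√39 ≈ 0.160128.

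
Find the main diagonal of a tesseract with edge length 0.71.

d = √(0.71² + 0.71² + ... + 0.71²) [4 terms] = √(4·0.71²) = 0.71√4 = 1.42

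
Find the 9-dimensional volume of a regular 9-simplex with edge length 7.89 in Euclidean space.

Volume = 7.89^9 · √(10/2^9) / 9! ≈ 45.6347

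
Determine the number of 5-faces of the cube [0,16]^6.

Number of 5-faces = C(6,5) · 2^(6-5) = 6 · 2 = 12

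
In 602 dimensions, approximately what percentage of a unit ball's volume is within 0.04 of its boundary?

1 - (1-0.04)^602 ≈ 1 - 2.125e-11 ≈ (100 - 2.12e-09)%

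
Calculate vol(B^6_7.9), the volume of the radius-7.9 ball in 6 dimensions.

Volume = π^{6/2}·(7.9)^6/Γ(4) ≈ 1.25621e+06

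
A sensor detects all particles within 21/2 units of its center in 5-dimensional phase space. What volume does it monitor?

Volume = π^{5/2}·(21/2)^5/Γ(7/2) = 1361367·π^2/20 ≈ 671808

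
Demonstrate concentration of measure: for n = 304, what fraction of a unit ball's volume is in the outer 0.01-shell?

1 - (1-0.01)^304 ≈ 0.952892 ≈ 95.29%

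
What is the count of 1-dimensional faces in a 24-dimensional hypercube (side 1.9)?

An n-cube has C(n,k)·2^(n-k) k-faces. Here C(24,1)·2^23 = 24·8388608 = 201326592.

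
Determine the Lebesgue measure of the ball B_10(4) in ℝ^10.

The n-ball volume is π^(n/2)·r^n/Γ(n/2+1). With n=10, r=4: V = 131072·π^5/15 ≈ 2.67404e+06.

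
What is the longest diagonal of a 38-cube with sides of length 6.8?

||(6.8,6.8,...,6.8)|| = √(38)·6.8 ≈ 41.918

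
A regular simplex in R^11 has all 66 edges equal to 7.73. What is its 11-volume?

For a regular n-simplex with edge a, V = (a^n / n!)·√((n+1)/2^n). With a=7.73, n=11: V ≈ 11.2913.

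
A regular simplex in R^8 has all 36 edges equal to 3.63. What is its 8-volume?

Volume = 3.63^8 · √(9/2^8) / 8! ≈ 0.140195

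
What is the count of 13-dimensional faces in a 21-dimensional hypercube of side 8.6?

f_13(21-cube) = (21 choose 13) · 2^8 = 52093440.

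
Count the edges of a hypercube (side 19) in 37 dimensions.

Each of the 2^37 = 137438953472 vertices has degree 37; total edges = 37·2^37/2 = 2542620639232.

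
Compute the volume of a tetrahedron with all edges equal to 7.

Volume = (√2/12) · 7³ = 40.4229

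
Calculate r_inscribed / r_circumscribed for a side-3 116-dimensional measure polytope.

For an n-cube of any side s, the inradius is s/2 and the circumradius is s√n/2, so the ratio is 1/√116 ≈ 0.0928477.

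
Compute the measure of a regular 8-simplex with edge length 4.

V_8 = √(9) · 4^8 / (8! · 2^(8/2)) ≈ 0.304762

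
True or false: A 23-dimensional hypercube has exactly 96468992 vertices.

False. The 23-cube has 2^23 = 8388608 vertices.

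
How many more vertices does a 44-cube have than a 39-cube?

The 44-cube has 2^44 = 17592186044416 vertices. The 39-cube has 2^39 = 549755813888 vertices. Difference: 17592186044416 - 549755813888 = 17042430230528.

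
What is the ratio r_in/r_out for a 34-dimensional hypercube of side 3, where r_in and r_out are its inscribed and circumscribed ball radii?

r_in = 3/2 (half the side); r_out = 3√34/2 (half the diagonal). Ratio = 1/√34 ≈ 0.171499.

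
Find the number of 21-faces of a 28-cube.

Choose 21 of 28 axes to span the face (C(28,21) = 1184040 ways), then fix each of the remaining 7 coordinates at one of its two extreme values (2^7 = 128 ways): 1184040·128 = 151557120.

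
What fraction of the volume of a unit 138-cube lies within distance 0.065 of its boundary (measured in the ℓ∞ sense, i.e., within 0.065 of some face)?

Shell fraction = 1 - (1-0.13)^138 ≈ 0.9999999955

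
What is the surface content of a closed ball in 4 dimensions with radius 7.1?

S = n·V_n(r)/r = 4·V_4(7.1)/7.1 (volume-to-surface relation), giving 7064.88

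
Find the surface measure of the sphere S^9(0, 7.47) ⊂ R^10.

|∂B_10(7.47)| ≈ 1.84694e+09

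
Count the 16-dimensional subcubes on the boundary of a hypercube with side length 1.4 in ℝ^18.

Number of 16-faces = C(18,16) · 2^(18-16) = 153 · 4 = 612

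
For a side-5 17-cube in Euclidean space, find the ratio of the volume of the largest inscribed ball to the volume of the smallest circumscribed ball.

Volume scales as r^n, and r_in/r_out = 1/√17, giving (1/√17)^17 ≈ 3.47684e-11.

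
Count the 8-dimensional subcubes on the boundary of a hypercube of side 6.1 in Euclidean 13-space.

An n-cube has C(n,k)·2^(n-k) k-faces. Here C(13,8)·2^5 = 1287·32 = 41184.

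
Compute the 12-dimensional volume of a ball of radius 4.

Volume = π^{12/2}·(4)^12/Γ(7) = 1048576·π^6/45 ≈ 2.2402e+07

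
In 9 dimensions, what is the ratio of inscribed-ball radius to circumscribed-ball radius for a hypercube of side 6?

For an n-cube of any side s, the inradius is s/2 and the circumradius is s√n/2, so the ratio is 1/√9 ≈ 0.333333.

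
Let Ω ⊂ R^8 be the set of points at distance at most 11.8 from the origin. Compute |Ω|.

Volume = π^{8/2}·(11.8)^8/Γ(5) ≈ 1.52561e+09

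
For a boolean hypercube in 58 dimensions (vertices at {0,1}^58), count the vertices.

An n-cube has 2^n vertices; for n = 58 that is 2^58 = 288230376151711744.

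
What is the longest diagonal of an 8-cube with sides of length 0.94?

d = √(0.94² + 0.94² + ... + 0.94²) [8 terms] = √(8·0.94²) = 0.94√8 ≈ 2.65872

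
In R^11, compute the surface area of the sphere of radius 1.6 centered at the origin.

S = n·V_n(r)/r = 11·V_11(1.6)/1.6 (volume-to-surface relation), giving 2278.75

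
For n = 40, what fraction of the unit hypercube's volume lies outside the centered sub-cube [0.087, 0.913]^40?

1 - (1 - 2·0.087)^40 = 1 - 0.826^40 ≈ 0.999522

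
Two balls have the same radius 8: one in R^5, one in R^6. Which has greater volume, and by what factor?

V_5(8) ≈ 172484, V_6(8) ≈ 1.35468e+06. The 6-ball is larger by a factor of 7.854.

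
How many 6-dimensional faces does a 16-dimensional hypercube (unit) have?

Number of 6-faces = C(16,6) · 2^(16-6) = 8008 · 1024 = 8200192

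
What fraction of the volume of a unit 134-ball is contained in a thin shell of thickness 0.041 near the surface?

Shell fraction = 1 - (1-0.041)^134 ≈ 0.996338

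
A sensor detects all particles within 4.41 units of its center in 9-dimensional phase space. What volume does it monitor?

V_9(4.41) = π^(9/2) · (4.41)^9 / Γ(9/2 + 1) ≈ 2.08097e+06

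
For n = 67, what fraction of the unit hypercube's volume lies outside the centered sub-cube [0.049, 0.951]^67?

1 - (1 - 2·0.049)^67 = 1 - 0.902^67 ≈ 0.999003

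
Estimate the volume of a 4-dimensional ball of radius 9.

V_4(9) = π^(4/2) · (9)^4 / Γ(4/2 + 1) = 6561·π^2/2 ≈ 32377.2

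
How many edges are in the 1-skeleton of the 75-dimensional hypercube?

Number of 1-faces = C(75,1)·2^(75-1) = 75·18889465931478580854784 = 1416709944860893564108800.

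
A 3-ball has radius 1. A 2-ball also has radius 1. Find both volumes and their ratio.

V_3(1) ≈ 4.18879. V_2(1) ≈ 3.14159. Ratio V_3/V_2 ≈ 1.333.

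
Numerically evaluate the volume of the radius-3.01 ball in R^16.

V_16(3.01) = π^(16/2) · (3.01)^16 / Γ(16/2 + 1) ≈ 1.06842e+07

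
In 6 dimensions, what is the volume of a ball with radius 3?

The n-ball volume is π^(n/2)·r^n/Γ(n/2+1). With n=6, r=3: V = 243·π^3/2 ≈ 3767.26.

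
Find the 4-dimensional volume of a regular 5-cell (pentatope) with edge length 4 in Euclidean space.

V_4 = √(5) · 4^4 / (4! · 2^(4/2)) ≈ 5.96285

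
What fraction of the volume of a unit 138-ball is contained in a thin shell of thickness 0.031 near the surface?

Shell fraction = 1 - (1-0.031)^138 ≈ 0.987038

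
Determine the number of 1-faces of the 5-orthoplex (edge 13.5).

An n-cross-polytope has 2^(k+1)·C(n,k+1) k-faces. Here 2^2·C(5,2) = 4·10 = 40.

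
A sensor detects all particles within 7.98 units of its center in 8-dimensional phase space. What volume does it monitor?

Volume = π^{8/2}·(7.98)^8/Γ(5) ≈ 6.67439e+07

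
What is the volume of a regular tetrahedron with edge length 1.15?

Volume = (√2/12) · 1.15³ = 0.179237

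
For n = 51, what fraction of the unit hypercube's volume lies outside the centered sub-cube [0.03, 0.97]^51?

The inner cube has side 1-2·0.03 = 0.94 and volume (0.94)^51 ≈ 0.04261, so the shell holds 0.957389 of the volume.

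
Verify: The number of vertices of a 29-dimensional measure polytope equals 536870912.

True. The 29-cube has 2^29 = 536870912 vertices.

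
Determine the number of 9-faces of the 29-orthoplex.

Each 9-face is the convex hull of 10 vertices, one chosen as ±e_i from each of 10 distinct axes: 2^10·C(29,10) = 20510730240.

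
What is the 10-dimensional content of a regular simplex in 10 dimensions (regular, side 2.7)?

Volume = 2.7^10 · √(11/2^10) / 10! ≈ 0.000588059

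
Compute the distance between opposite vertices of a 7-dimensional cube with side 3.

||(3,3,...,3)|| = √(7)·3 ≈ 7.93725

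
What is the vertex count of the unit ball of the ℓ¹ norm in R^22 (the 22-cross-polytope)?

Number of vertices = 2n = 44.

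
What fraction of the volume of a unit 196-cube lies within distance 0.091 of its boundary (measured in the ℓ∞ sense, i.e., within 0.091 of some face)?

Shell fraction = 1 - (1-0.182)^196 ≈ 1 - 7.937e-18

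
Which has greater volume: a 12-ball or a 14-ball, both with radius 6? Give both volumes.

V_12(6.0) ≈ 2.90658e+09. V_14(6.0) ≈ 4.69609e+10. The 14-ball is larger.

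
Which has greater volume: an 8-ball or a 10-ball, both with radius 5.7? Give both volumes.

V_8(5.7) ≈ 4.52259e+06. V_10(5.7) ≈ 9.23244e+07. The 10-ball is larger.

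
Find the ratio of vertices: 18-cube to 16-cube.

The 18-cube has 2^18 = 262144 vertices. The 16-cube has 2^16 = 65536 vertices. Ratio: 262144/65536 = 4.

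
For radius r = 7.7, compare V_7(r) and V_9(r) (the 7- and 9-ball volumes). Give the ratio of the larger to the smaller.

V_7(7.7) ≈ 7.58255e+06, V_9(7.7) ≈ 3.13859e+08. The 9-ball is larger by a factor of 41.39.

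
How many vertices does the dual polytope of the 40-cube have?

The 40-dimensional cross-polytope has 2n = 2·40 = 80 vertices.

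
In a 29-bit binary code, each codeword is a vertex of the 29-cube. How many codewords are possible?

The 29-cube has 2^29 = 536870912 vertices.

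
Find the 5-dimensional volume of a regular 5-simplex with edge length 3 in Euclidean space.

Volume = 3^5 · √(6/2^5) / 5! ≈ 0.876851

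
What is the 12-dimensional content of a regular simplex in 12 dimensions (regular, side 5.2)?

V_12 = √(13) · 5.2^12 / (12! · 2^(12/2)) ≈ 0.0459722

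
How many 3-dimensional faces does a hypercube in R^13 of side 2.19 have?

Choose 3 of 13 axes to span the face (C(13,3) = 286 ways), then fix each of the remaining 10 coordinates at one of its two extreme values (2^10 = 1024 ways): 286·1024 = 292864.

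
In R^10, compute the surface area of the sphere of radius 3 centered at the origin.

S = n·V_n(r)/r = 10·V_10(3)/3 (volume-to-surface relation), giving 6561·π^5/4 ≈ 501949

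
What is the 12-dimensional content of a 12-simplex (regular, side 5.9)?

For a regular n-simplex with edge a, V = (a^n / n!)·√((n+1)/2^n). With a=5.9, n=12: V ≈ 0.209256.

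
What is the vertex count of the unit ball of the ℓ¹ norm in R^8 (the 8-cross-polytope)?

Number of vertices = 2n = 16.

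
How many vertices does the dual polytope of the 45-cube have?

The vertices are ±e_1, ..., ±e_45, so there are 2·45 = 90.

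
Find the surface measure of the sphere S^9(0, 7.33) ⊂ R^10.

|∂B_10(7.33)| ≈ 1.55777e+09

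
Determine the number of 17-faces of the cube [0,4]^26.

Number of 17-faces = C(26,17) · 2^(26-17) = 3124550 · 512 = 1599769600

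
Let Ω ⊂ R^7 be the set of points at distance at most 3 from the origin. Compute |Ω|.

The n-ball volume is π^(n/2)·r^n/Γ(n/2+1). With n=7, r=3: V = 11664·π^3/35 ≈ 10333.1.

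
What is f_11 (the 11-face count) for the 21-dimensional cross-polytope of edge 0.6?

Number of 11-faces = 2^(11+1) · C(21,11+1) = 4096 · 293930 = 1203937280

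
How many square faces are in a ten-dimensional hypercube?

An n-cube has C(n,k)·2^(n-k) k-faces. Here C(10,2)·2^8 = 45·256 = 11520.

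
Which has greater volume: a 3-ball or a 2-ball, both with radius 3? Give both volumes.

V_3(3) ≈ 113.097. V_2(3) ≈ 28.2743. The 3-ball is larger.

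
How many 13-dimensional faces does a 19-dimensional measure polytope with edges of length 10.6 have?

f_13(19-cube) = (19 choose 13) · 2^6 = 1736448.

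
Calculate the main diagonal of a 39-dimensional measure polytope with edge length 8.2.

||(8.2,8.2,...,8.2)|| = √(39)·8.2 ≈ 51.209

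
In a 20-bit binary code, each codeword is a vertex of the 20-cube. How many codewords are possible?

The 20-cube has 2^20 = 1048576 vertices.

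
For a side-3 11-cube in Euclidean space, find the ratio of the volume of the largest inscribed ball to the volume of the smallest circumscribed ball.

V_in / V_out = (r_in/r_out)^11 = (1/√11)^11 = 11^(-11/2) ≈ 1.87215e-06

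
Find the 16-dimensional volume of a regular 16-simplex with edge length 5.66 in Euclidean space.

V = (5.66^16 / 16!) · √((16+1) / 2^16) ≈ 0.000853941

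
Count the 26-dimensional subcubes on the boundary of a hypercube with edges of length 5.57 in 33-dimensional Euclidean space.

Choose 26 of 33 axes to span the face (C(33,26) = 4272048 ways), then fix each of the remaining 7 coordinates at one of its two extreme values (2^7 = 128 ways): 4272048·128 = 546822144.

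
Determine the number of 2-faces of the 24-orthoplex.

An n-cross-polytope has 2^(k+1)·C(n,k+1) k-faces. Here 2^3·C(24,3) = 8·2024 = 16192.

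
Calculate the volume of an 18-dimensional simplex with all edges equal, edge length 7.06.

For a regular n-simplex with edge a, V = (a^n / n!)·√((n+1)/2^n). With a=7.06, n=18: V ≈ 0.00252494.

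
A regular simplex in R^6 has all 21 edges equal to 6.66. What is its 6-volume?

Volume = 6.66^6 · √(7/2^6) / 6! ≈ 40.0841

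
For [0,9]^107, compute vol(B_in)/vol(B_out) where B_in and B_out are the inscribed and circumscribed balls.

V_in / V_out = (r_in/r_out)^107 = (1/√107)^107 = 107^(-107/2) ≈ 2.67897e-109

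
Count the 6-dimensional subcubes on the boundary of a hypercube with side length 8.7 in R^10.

Number of 6-faces = C(10,6) · 2^(10-6) = 210 · 16 = 3360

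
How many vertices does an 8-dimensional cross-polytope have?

The 8-dimensional cross-polytope has 2n = 2·8 = 16 vertices.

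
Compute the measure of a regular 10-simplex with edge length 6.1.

V_10 = √(11) · 6.1^10 / (10! · 2^(10/2)) ≈ 2.03743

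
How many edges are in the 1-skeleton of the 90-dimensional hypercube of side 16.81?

Each of the 2^90 = 1237940039285380274899124224 vertices has degree 90; total edges = 90·2^90/2 = 55707301767842112370460590080.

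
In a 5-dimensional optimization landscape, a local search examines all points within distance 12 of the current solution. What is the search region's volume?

V = 663552·π^2/5 ≈ 1.3098e+06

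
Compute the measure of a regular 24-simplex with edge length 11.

For a regular n-simplex with edge a, V = (a^n / n!)·√((n+1)/2^n). With a=11, n=24: V ≈ 0.0193789.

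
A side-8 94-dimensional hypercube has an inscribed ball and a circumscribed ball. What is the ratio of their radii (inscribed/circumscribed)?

r_in / r_out = (8/2) / (8√94/2) = 1/√94 ≈ 0.103142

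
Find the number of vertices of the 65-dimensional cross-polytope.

Number of vertices = 2n = 130.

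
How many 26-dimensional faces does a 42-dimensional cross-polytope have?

An n-cross-polytope has 2^(k+1)·C(n,k+1) k-faces. Here 2^27·C(42,27) = 134217728·98672427616 = 13243589050863976448.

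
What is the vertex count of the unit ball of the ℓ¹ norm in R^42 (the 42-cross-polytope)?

An n-cross-polytope has 2n vertices; here n = 42, giving 84.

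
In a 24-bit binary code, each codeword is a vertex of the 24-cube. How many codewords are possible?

Number of vertices = 2^24 = 16777216.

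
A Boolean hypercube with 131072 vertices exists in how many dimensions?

2^n = 131072 ⇒ n = log_2(131072) = 17.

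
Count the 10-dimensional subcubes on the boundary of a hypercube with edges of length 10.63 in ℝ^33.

An n-cube has C(n,k)·2^(n-k) k-faces. Here C(33,10)·2^23 = 92561040·8388608 = 776458280632320.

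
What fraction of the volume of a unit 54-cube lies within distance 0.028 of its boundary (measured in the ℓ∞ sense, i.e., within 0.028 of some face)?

1 - (1 - 2·0.028)^54 = 1 - 0.944^54 ≈ 0.955487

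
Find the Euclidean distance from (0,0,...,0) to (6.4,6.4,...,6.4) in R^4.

The space diagonal of an n-cube of side s is s√n. Here 6.4·√4 = 12.8.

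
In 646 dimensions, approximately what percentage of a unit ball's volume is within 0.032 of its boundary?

1 - (1-0.032)^646 ≈ 0.9999999992 ≈ (100 - 7.51e-08)%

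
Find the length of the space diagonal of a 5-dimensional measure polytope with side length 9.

||(9,9,...,9)|| = √(5)·9 ≈ 20.1246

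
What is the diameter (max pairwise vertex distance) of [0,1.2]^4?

||(1.2,1.2,...,1.2)|| = √(4)·1.2 = 2.4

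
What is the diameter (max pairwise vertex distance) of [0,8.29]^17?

||(8.29,8.29,...,8.29)|| = √(17)·8.29 ≈ 34.1805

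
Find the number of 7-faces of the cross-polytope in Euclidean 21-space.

Each 7-face is the convex hull of 8 vertices, one chosen as ±e_i from each of 8 distinct axes: 2^8·C(21,8) = 52093440.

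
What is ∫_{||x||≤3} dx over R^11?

V = 419904·π^5/385 ≈ 333763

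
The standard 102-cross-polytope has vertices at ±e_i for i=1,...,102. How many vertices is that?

Number of vertices = 2n = 204.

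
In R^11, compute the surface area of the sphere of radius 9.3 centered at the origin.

|∂B_11(9.3)| ≈ 1.00306e+11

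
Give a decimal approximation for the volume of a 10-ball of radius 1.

V = π^5/120 ≈ 2.55016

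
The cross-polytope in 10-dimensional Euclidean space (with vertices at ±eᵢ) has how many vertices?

The 10-dimensional cross-polytope has 2n = 2·10 = 20 vertices.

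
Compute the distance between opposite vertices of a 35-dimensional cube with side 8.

d = √(8² + 8² + ... + 8²) [35 terms] = √(35·8²) = 8√35 ≈ 47.3286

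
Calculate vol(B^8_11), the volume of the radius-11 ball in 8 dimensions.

Volume = π^{8/2}·(11)^8/Γ(5) = 214358881·π^4/24 ≈ 8.70021e+08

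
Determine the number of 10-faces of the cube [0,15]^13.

f_10(13-cube) = (13 choose 10) · 2^3 = 2288.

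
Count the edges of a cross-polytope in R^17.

An n-cross-polytope has 2^(k+1)·C(n,k+1) k-faces. Here 2^2·C(17,2) = 4·136 = 544.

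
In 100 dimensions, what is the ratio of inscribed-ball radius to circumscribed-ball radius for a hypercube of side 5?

Ratio = (s/2)/(s√100/2) = 100^(-1/2) ≈ 0.1.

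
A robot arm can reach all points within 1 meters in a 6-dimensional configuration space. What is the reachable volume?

V = π^3/6 ≈ 5.16771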